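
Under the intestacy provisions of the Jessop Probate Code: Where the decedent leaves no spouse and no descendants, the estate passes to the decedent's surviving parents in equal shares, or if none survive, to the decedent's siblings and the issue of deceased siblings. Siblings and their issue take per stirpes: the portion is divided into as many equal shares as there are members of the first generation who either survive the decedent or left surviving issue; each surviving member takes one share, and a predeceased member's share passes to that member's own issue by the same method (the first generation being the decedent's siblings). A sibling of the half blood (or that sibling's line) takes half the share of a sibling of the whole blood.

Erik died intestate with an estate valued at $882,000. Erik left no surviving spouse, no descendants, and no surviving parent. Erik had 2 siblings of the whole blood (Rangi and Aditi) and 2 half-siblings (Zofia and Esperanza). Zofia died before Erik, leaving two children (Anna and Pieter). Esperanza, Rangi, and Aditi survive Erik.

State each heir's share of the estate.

Anna: $73,500; Pieter: $73,500; Esperanza: $147,000; Rangi: $294,000; Aditi: $294,000

The entire $882,000 passes to the siblings and their issue.
Counting each half-blood sibling's line as half a unit, there are 3 units in $882,000, so one unit is $294,000. Whole-blood lines (Rangi and Aditi) take $294,000 each; half-blood lines (Zofia and Esperanza) take $147,000 each.
Zofia's share ($147,000) is divided into 2 shares of $73,500: Anna and Pieter each take $73,500.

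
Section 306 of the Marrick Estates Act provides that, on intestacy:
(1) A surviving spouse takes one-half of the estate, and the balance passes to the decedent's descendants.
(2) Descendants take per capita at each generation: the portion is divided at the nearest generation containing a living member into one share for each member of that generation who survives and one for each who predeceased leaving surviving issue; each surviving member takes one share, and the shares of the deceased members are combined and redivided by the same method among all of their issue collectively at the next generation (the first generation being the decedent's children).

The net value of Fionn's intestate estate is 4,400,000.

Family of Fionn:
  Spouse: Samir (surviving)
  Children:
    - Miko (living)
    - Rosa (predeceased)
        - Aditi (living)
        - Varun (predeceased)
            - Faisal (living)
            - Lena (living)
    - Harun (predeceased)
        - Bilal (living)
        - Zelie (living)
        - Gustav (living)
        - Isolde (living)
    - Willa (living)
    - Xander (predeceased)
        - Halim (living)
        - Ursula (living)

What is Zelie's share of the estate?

Samir takes one-half of 4,400,000 = 2,200,000. The remaining 2,200,000 passes to the descendants.
The descendants' portion (2,200,000) is divided at the children's generation into 5 shares of 440,000. Miko and Willa each take 440,000. The 3 shares of the deceased (Rosa, Harun, and Xander) are combined into a pool of 1,320,000.
That pool (1,320,000) is divided at the grandchildren's generation into 8 shares of 165,000. Aditi, Bilal, Zelie, Gustav, Isolde, Halim, and Ursula each take 165,000. The remaining share for the deceased Varun (165,000) is carried to the next generation.
That pool (165,000) is divided at the great-grandchildren's generation equally among Faisal and Lena: 82,500 each.

Zelie receives 165,000.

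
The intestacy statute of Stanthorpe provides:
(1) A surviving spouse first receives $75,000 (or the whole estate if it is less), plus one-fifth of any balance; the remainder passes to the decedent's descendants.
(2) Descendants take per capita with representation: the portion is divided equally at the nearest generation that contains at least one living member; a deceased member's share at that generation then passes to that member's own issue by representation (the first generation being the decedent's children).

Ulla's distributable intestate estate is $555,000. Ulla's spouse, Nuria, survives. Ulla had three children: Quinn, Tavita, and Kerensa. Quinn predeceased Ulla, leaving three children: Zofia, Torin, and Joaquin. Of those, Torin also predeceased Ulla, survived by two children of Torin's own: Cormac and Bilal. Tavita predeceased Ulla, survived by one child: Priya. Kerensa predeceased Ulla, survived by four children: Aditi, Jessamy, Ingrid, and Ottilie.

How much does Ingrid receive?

Ingrid receives $48,000.

Nuria first takes $75,000, leaving a balance of $480,000. Nuria then takes one-fifth of the balance ($96,000), for a total of $171,000. The remaining $384,000 passes to the descendants.
No child survives, so the initial division is made at the grandchildren's generation.
The descendants' portion ($384,000) is divided into 8 shares of $48,000: Zofia, Joaquin, Priya, Aditi, Jessamy, Ingrid, and Ottilie each take $48,000; Torin's $48,000 share passes to Torin's issue.
Torin's share ($48,000) is divided into 2 shares of $24,000: Cormac and Bilal each take $24,000.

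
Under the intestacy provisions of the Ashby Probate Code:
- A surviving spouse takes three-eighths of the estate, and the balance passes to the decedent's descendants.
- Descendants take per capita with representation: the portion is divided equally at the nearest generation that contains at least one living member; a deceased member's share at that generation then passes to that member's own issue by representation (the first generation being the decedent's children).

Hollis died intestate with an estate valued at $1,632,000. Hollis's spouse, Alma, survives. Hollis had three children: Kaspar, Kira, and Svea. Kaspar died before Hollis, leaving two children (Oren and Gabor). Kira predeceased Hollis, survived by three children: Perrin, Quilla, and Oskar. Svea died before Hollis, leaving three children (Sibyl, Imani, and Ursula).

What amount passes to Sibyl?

Alma takes three-eighths of $1,632,000 = $612,000. The remaining $1,020,000 passes to the descendants.
No child survives, so the initial division is made at the grandchildren's generation.
The descendants' portion ($1,020,000) is divided into 8 shares of $127,500: Oren, Gabor, Perrin, Quilla, Oskar, Sibyl, Imani, and Ursula each take $127,500.

Sibyl receives $127,500.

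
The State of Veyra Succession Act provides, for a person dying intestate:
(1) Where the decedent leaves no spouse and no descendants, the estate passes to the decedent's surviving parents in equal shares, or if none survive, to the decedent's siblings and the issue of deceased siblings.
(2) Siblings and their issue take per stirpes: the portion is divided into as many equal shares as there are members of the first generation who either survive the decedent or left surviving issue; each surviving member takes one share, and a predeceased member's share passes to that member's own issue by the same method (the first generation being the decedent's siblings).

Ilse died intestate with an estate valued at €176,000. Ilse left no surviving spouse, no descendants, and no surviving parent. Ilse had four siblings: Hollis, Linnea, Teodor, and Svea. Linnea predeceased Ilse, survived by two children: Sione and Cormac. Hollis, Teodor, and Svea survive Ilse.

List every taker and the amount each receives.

Hollis: €44,000; Sione: €22,000; Cormac: €22,000; Teodor: €44,000; Svea: €44,000

The entire €176,000 passes to the siblings and their issue.
That amount (€176,000) is divided into 4 shares of €44,000: Hollis, Teodor, and Svea each take €44,000; Linnea's €44,000 share passes to Linnea's issue.
Linnea's share (€44,000) is divided into 2 shares of €22,000: Sione and Cormac each take €22,000.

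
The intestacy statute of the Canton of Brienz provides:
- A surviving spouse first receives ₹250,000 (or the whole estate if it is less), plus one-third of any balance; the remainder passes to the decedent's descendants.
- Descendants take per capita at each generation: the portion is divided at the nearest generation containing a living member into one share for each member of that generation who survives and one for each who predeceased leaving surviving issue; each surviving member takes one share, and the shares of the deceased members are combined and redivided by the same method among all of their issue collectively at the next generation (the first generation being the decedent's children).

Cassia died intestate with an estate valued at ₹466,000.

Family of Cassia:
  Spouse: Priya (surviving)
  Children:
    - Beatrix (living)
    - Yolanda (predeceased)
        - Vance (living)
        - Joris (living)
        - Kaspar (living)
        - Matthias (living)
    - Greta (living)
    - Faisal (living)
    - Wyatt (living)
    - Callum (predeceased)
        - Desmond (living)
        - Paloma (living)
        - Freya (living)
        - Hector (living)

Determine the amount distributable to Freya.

Priya first takes ₹250,000, leaving a balance of ₹216,000. Priya then takes one-third of the balance (₹72,000), for a total of ₹322,000. The remaining ₹144,000 passes to the descendants.
The descendants' portion (₹144,000) is divided at the children's generation into 6 shares of ₹24,000. Beatrix, Greta, Faisal, and Wyatt each take ₹24,000. The 2 shares of the deceased (Yolanda and Callum) are combined into a pool of ₹48,000.
That pool (₹48,000) is divided at the grandchildren's generation equally among Vance, Joris, Kaspar, Matthias, Desmond, Paloma, Freya, and Hector: ₹6,000 each.

Freya receives ₹6,000.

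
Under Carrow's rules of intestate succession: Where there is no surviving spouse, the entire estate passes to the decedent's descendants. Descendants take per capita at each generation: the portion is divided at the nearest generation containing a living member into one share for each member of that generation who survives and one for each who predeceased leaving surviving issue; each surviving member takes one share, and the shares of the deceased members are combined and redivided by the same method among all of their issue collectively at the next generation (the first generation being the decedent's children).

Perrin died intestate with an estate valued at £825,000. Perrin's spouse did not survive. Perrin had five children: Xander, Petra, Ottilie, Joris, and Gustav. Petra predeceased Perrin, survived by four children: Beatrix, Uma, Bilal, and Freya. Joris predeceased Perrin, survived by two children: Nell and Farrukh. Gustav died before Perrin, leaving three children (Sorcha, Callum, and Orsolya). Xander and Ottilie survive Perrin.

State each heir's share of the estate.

The entire £825,000 passes to the descendants.
That amount (£825,000) is divided at the children's generation into 5 shares of £165,000. Xander and Ottilie each take £165,000. The 3 shares of the deceased (Petra, Joris, and Gustav) are combined into a pool of £495,000.
That pool (£495,000) is divided at the grandchildren's generation equally among Beatrix, Uma, Bilal, Freya, Nell, Farrukh, Sorcha, Callum, and Orsolya: £55,000 each.

Xander: £165,000; Beatrix: £55,000; Uma: £55,000; Bilal: £55,000; Freya: £55,000; Ottilie: £165,000; Nell: £55,000; Farrukh: £55,000; Sorcha: £55,000; Callum: £55,000; Orsolya: £55,000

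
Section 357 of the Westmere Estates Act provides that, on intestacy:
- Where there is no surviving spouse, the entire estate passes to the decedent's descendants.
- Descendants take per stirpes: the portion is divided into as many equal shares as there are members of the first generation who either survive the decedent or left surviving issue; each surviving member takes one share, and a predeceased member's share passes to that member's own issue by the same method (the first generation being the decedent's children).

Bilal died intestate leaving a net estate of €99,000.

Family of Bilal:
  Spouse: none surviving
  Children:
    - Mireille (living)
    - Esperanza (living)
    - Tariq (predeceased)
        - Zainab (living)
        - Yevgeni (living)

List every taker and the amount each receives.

The entire €99,000 passes to the descendants.
That amount (€99,000) is divided into 3 shares of €33,000: Mireille and Esperanza each take €33,000; Tariq's €33,000 share passes to Tariq's issue.
Tariq's share (€33,000) is divided into 2 shares of €16,500: Zainab and Yevgeni each take €16,500.

Mireille: €33,000; Esperanza: €33,000; Zainab: €16,500; Yevgeni: €16,500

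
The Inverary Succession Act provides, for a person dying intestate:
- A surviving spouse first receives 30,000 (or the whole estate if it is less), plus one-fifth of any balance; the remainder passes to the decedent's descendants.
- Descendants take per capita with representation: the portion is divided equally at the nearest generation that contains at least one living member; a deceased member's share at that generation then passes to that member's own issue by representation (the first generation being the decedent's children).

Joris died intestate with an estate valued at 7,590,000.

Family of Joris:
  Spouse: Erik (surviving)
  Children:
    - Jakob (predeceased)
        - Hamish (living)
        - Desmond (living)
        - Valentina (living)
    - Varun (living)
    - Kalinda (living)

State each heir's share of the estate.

Erik first takes 30,000, leaving a balance of 7,560,000. Erik then takes one-fifth of the balance (1,512,000), for a total of 1,542,000. The remaining 6,048,000 passes to the descendants.
The descendants' portion (6,048,000) is divided into 3 shares of 2,016,000: Varun and Kalinda each take 2,016,000; Jakob's 2,016,000 share passes to Jakob's issue.
Jakob's share (2,016,000) is divided into 3 shares of 672,000: Hamish, Desmond, and Valentina each take 672,000.

Erik: 1,542,000; Hamish: 672,000; Desmond: 672,000; Valentina: 672,000; Varun: 2,016,000; Kalinda: 2,016,000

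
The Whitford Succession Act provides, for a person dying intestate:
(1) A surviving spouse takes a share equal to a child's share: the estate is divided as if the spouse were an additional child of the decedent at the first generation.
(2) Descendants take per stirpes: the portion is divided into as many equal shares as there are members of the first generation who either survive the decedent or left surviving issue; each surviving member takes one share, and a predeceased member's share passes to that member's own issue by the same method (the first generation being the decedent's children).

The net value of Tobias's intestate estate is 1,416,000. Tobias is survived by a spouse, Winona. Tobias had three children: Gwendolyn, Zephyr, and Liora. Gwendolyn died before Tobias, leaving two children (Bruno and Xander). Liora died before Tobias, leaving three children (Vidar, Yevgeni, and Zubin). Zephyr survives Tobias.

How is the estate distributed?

Winona: 354,000; Bruno: 177,000; Xander: 177,000; Zephyr: 354,000; Vidar: 118,000; Yevgeni: 118,000; Zubin: 118,000

The spouse counts as an additional share at the children's level, so there are 4 primary shares of 354,000. Winona takes one such share (354,000).
The children's combined portion (1,062,000) is divided into 3 shares of 354,000: Zephyr takes 354,000; Gwendolyn's 354,000 share passes to Gwendolyn's issue; Liora's 354,000 share passes to Liora's issue.
Gwendolyn's share (354,000) is divided into 2 shares of 177,000: Bruno and Xander each take 177,000.
Liora's share (354,000) is divided into 3 shares of 118,000: Vidar, Yevgeni, and Zubin each take 118,000.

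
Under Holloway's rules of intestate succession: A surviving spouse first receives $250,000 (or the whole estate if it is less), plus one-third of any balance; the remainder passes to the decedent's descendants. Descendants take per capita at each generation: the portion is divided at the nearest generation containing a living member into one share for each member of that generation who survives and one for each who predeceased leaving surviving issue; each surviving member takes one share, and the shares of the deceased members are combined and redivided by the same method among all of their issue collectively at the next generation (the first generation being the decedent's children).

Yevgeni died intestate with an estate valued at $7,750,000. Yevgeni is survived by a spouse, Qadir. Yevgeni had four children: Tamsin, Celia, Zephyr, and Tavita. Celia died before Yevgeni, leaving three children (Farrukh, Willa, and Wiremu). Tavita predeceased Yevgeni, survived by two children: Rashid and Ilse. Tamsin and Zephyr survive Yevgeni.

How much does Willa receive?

Willa receives $500,000.

Qadir first takes $250,000, leaving a balance of $7,500,000. Qadir then takes one-third of the balance ($2,500,000), for a total of $2,750,000. The remaining $5,000,000 passes to the descendants.
The descendants' portion ($5,000,000) is divided at the children's generation into 4 shares of $1,250,000. Tamsin and Zephyr each take $1,250,000. The 2 shares of the deceased (Celia and Tavita) are combined into a pool of $2,500,000.
That pool ($2,500,000) is divided at the grandchildren's generation equally among Farrukh, Willa, Wiremu, Rashid, and Ilse: $500,000 each.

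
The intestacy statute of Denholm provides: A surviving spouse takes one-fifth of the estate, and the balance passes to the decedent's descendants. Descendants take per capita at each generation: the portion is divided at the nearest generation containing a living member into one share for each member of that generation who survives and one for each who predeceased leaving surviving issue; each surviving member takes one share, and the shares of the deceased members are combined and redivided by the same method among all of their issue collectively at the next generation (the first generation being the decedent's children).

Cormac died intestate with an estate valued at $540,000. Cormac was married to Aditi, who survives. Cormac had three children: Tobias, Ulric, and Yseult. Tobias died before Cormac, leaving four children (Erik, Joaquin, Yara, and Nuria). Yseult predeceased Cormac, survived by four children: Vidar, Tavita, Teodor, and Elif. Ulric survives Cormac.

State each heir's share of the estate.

Aditi takes one-fifth of $540,000 = $108,000. The remaining $432,000 passes to the descendants.
The descendants' portion ($432,000) is divided at the children's generation into 3 shares of $144,000. Ulric takes $144,000. The 2 shares of the deceased (Tobias and Yseult) are combined into a pool of $288,000.
That pool ($288,000) is divided at the grandchildren's generation equally among Erik, Joaquin, Yara, Nuria, Vidar, Tavita, Teodor, and Elif: $36,000 each.

Aditi: $108,000; Erik: $36,000; Joaquin: $36,000; Yara: $36,000; Nuria: $36,000; Ulric: $144,000; Vidar: $36,000; Tavita: $36,000; Teodor: $36,000; Elif: $36,000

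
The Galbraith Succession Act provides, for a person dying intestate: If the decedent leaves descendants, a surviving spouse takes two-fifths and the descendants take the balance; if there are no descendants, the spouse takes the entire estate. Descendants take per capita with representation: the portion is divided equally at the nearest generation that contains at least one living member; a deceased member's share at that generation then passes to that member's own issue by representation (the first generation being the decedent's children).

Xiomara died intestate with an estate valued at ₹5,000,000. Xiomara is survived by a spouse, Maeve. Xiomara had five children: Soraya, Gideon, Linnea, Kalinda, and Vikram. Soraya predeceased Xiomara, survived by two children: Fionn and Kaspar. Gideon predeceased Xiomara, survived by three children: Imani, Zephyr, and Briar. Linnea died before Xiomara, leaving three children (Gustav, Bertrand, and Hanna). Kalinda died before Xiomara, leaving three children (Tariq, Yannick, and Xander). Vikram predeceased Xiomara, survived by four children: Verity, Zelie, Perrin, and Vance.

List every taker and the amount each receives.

Maeve: ₹2,000,000; Fionn: ₹200,000; Kaspar: ₹200,000; Imani: ₹200,000; Zephyr: ₹200,000; Briar: ₹200,000; Gustav: ₹200,000; Bertrand: ₹200,000; Hanna: ₹200,000; Tariq: ₹200,000; Yannick: ₹200,000; Xander: ₹200,000; Verity: ₹200,000; Zelie: ₹200,000; Perrin: ₹200,000; Vance: ₹200,000

Maeve takes two-fifths of ₹5,000,000 = ₹2,000,000. The remaining ₹3,000,000 passes to the descendants.
No child survives, so the initial division is made at the grandchildren's generation.
The descendants' portion (₹3,000,000) is divided into 15 shares of ₹200,000: Fionn, Kaspar, Imani, Zephyr, Briar, Gustav, Bertrand, Hanna, Tariq, Yannick, Xander, Verity, Zelie, Perrin, and Vance each take ₹200,000.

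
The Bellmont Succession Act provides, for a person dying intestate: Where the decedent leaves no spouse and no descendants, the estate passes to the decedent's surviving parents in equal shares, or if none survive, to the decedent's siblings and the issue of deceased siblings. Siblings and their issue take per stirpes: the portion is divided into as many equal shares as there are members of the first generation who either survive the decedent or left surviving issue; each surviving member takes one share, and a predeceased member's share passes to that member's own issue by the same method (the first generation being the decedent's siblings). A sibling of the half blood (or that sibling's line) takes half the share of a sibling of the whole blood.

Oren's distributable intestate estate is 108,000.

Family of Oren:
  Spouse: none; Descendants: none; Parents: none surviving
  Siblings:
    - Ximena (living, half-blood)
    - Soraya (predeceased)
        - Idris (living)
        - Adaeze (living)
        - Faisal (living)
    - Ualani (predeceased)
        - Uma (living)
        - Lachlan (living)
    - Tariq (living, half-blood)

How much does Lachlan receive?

The entire 108,000 passes to the siblings and their issue.
Counting each half-blood sibling's line as half a unit, there are 3 units in 108,000, so one unit is 36,000. Whole-blood lines (Soraya and Ualani) take 36,000 each; half-blood lines (Ximena and Tariq) take 18,000 each.
Soraya's share (36,000) is divided into 3 shares of 12,000: Idris, Adaeze, and Faisal each take 12,000.
Ualani's share (36,000) is divided into 2 shares of 18,000: Uma and Lachlan each take 18,000.

Lachlan receives 18,000.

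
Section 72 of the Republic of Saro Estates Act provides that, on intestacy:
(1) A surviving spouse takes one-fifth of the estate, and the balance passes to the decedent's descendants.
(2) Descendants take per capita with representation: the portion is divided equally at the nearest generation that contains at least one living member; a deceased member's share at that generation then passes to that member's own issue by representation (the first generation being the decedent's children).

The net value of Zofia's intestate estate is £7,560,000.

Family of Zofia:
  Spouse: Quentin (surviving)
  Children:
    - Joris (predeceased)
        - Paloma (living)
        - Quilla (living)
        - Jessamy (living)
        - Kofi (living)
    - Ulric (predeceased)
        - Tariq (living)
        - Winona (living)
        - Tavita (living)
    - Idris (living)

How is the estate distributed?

Quentin: £1,512,000; Paloma: £504,000; Quilla: £504,000; Jessamy: £504,000; Kofi: £504,000; Tariq: £672,000; Winona: £672,000; Tavita: £672,000; Idris: £2,016,000

Quentin takes one-fifth of £7,560,000 = £1,512,000. The remaining £6,048,000 passes to the descendants.
The descendants' portion (£6,048,000) is divided into 3 shares of £2,016,000: Idris takes £2,016,000; Joris's £2,016,000 share passes to Joris's issue; Ulric's £2,016,000 share passes to Ulric's issue.
Joris's share (£2,016,000) is divided into 4 shares of £504,000: Paloma, Quilla, Jessamy, and Kofi each take £504,000.
Ulric's share (£2,016,000) is divided into 3 shares of £672,000: Tariq, Winona, and Tavita each take £672,000.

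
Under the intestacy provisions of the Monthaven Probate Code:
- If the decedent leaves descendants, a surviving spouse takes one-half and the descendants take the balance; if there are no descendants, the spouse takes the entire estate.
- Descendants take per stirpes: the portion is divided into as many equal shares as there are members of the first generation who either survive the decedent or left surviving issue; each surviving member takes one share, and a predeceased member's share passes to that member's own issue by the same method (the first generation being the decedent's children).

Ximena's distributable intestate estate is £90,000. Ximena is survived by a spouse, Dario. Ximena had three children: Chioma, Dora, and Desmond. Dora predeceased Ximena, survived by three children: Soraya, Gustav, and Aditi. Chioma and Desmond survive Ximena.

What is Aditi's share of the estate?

Dario takes one-half of £90,000 = £45,000. The remaining £45,000 passes to the descendants.
The descendants' portion (£45,000) is divided into 3 shares of £15,000: Chioma and Desmond each take £15,000; Dora's £15,000 share passes to Dora's issue.
Dora's share (£15,000) is divided into 3 shares of £5,000: Soraya, Gustav, and Aditi each take £5,000.

Aditi receives £5,000.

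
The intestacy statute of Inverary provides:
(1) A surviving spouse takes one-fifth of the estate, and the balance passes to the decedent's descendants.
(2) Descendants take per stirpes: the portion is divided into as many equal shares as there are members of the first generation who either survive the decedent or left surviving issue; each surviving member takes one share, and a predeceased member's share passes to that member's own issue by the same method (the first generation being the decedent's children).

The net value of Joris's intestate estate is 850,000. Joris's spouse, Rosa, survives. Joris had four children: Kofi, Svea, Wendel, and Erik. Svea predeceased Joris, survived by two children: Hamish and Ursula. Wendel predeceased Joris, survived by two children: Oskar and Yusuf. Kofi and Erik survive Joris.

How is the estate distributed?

Rosa: 170,000; Kofi: 170,000; Hamish: 85,000; Ursula: 85,000; Oskar: 85,000; Yusuf: 85,000; Erik: 170,000

Rosa takes one-fifth of 850,000 = 170,000. The remaining 680,000 passes to the descendants.
The descendants' portion (680,000) is divided into 4 shares of 170,000: Kofi and Erik each take 170,000; Svea's 170,000 share passes to Svea's issue; Wendel's 170,000 share passes to Wendel's issue.
Svea's share (170,000) is divided into 2 shares of 85,000: Hamish and Ursula each take 85,000.
Wendel's share (170,000) is divided into 2 shares of 85,000: Oskar and Yusuf each take 85,000.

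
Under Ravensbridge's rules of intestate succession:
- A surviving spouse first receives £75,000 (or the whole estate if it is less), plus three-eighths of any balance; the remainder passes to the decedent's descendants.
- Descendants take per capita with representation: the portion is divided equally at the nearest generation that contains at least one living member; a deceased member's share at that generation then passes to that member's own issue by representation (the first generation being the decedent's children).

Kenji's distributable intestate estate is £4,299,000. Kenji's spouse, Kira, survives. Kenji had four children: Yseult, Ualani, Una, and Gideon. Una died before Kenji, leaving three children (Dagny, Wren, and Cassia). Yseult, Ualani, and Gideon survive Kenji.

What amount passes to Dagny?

Dagny receives £220,000.

Kira first takes £75,000, leaving a balance of £4,224,000. Kira then takes three-eighths of the balance (£1,584,000), for a total of £1,659,000. The remaining £2,640,000 passes to the descendants.
The descendants' portion (£2,640,000) is divided into 4 shares of £660,000: Yseult, Ualani, and Gideon each take £660,000; Una's £660,000 share passes to Una's issue.
Una's share (£660,000) is divided into 3 shares of £220,000: Dagny, Wren, and Cassia each take £220,000.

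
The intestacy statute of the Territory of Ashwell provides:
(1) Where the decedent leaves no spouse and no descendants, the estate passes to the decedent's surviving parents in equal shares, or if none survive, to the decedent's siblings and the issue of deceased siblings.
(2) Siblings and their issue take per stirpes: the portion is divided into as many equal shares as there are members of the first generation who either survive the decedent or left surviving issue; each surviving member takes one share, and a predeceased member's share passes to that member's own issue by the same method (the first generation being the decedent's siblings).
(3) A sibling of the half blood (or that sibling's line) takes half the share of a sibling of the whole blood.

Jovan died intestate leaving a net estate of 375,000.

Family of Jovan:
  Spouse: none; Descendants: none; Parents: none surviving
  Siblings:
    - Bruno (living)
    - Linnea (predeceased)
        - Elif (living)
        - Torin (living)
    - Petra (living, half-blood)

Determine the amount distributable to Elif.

The entire 375,000 passes to the siblings and their issue.
Counting each half-blood sibling's line as half a unit, there are 5/2 units in 375,000, so one unit is 150,000. Whole-blood lines (Bruno and Linnea) take 150,000 each; half-blood lines (Petra) take 75,000 each.
Linnea's share (150,000) is divided into 2 shares of 75,000: Elif and Torin each take 75,000.

Elif receives 75,000.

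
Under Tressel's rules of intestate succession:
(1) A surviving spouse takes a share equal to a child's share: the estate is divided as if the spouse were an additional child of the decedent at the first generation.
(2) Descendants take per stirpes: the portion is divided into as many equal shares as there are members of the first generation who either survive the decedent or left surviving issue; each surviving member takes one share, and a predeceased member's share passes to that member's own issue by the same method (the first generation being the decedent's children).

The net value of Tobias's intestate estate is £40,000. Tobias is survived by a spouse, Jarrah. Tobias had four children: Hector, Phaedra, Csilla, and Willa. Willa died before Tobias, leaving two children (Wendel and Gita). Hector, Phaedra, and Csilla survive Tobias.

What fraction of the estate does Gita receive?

The spouse counts as an additional share at the children's level, so there are 5 primary shares of £8,000. Jarrah takes one such share (£8,000).
The children's combined portion (£32,000) is divided into 4 shares of £8,000: Hector, Phaedra, and Csilla each take £8,000; Willa's £8,000 share passes to Willa's issue.
Willa's share (£8,000) is divided into 2 shares of £4,000: Wendel and Gita each take £4,000.

Gita receives 1/10 of the estate.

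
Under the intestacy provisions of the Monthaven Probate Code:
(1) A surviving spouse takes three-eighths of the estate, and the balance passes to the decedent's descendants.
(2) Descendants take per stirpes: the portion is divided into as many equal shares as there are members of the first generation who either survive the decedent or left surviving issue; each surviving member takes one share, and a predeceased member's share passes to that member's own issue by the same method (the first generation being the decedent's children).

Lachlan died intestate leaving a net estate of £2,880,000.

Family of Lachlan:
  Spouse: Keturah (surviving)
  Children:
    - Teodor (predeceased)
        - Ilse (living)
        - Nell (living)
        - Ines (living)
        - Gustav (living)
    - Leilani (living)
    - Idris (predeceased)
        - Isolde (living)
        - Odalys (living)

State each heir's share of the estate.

Keturah: £1,080,000; Ilse: £150,000; Nell: £150,000; Ines: £150,000; Gustav: £150,000; Leilani: £600,000; Isolde: £300,000; Odalys: £300,000

Keturah takes three-eighths of £2,880,000 = £1,080,000. The remaining £1,800,000 passes to the descendants.
The descendants' portion (£1,800,000) is divided into 3 shares of £600,000: Leilani takes £600,000; Teodor's £600,000 share passes to Teodor's issue; Idris's £600,000 share passes to Idris's issue.
Teodor's share (£600,000) is divided into 4 shares of £150,000: Ilse, Nell, Ines, and Gustav each take £150,000.
Idris's share (£600,000) is divided into 2 shares of £300,000: Isolde and Odalys each take £300,000.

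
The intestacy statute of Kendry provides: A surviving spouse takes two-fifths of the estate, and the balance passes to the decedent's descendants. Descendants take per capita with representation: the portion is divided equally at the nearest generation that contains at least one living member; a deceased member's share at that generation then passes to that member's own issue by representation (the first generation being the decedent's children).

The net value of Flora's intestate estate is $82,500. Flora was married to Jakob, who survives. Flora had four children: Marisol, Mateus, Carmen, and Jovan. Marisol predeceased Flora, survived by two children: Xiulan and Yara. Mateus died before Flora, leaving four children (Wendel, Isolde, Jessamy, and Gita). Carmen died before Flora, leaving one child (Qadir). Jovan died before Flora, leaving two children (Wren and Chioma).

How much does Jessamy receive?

Jakob takes two-fifths of $82,500 = $33,000. The remaining $49,500 passes to the descendants.
No child survives, so the initial division is made at the grandchildren's generation.
The descendants' portion ($49,500) is divided into 9 shares of $5,500: Xiulan, Yara, Wendel, Isolde, Jessamy, Gita, Qadir, Wren, and Chioma each take $5,500.

Jessamy receives $5,500.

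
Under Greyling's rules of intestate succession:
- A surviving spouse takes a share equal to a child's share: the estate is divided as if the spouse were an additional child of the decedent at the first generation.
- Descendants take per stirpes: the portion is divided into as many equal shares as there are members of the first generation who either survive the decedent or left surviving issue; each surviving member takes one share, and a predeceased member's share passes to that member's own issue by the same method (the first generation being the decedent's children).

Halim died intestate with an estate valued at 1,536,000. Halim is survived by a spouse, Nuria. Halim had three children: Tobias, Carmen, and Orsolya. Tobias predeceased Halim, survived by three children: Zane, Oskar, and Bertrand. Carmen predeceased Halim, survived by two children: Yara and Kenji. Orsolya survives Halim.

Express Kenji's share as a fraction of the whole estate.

The spouse counts as an additional share at the children's level, so there are 4 primary shares of 384,000. Nuria takes one such share (384,000).
The children's combined portion (1,152,000) is divided into 3 shares of 384,000: Orsolya takes 384,000; Tobias's 384,000 share passes to Tobias's issue; Carmen's 384,000 share passes to Carmen's issue.
Tobias's share (384,000) is divided into 3 shares of 128,000: Zane, Oskar, and Bertrand each take 128,000.
Carmen's share (384,000) is divided into 2 shares of 192,000: Yara and Kenji each take 192,000.

Kenji receives 1/8 of the estate.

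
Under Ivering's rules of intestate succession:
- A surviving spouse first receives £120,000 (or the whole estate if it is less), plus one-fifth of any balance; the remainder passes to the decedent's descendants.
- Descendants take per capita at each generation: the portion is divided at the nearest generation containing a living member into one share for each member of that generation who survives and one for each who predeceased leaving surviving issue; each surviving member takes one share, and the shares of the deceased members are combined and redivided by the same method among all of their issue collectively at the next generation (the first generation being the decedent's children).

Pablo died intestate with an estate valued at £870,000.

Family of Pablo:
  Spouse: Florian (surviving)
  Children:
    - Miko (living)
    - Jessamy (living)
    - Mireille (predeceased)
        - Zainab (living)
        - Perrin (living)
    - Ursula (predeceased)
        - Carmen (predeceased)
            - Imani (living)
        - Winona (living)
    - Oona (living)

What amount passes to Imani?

Imani receives £60,000.

Florian first takes £120,000, leaving a balance of £750,000. Florian then takes one-fifth of the balance (£150,000), for a total of £270,000. The remaining £600,000 passes to the descendants.
The descendants' portion (£600,000) is divided at the children's generation into 5 shares of £120,000. Miko, Jessamy, and Oona each take £120,000. The 2 shares of the deceased (Mireille and Ursula) are combined into a pool of £240,000.
That pool (£240,000) is divided at the grandchildren's generation into 4 shares of £60,000. Zainab, Perrin, and Winona each take £60,000. The remaining share for the deceased Carmen (£60,000) is carried to the next generation.
That pool (£60,000) passes entirely to Imani, the sole taker at the great-grandchildren's generation.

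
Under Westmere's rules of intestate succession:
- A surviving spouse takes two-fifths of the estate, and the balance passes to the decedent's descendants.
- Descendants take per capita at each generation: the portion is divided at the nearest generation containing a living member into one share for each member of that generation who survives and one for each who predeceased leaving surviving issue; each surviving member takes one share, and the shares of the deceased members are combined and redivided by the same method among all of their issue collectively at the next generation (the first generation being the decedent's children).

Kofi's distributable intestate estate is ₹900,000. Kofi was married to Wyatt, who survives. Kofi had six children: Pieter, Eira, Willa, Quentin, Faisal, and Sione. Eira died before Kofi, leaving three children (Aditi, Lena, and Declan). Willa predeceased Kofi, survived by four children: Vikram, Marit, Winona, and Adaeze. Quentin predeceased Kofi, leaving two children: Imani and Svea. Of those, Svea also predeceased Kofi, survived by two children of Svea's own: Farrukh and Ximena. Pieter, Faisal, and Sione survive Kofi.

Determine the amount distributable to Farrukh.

Wyatt takes two-fifths of ₹900,000 = ₹360,000. The remaining ₹540,000 passes to the descendants.
The descendants' portion (₹540,000) is divided at the children's generation into 6 shares of ₹90,000. Pieter, Faisal, and Sione each take ₹90,000. The 3 shares of the deceased (Eira, Willa, and Quentin) are combined into a pool of ₹270,000.
That pool (₹270,000) is divided at the grandchildren's generation into 9 shares of ₹30,000. Aditi, Lena, Declan, Vikram, Marit, Winona, Adaeze, and Imani each take ₹30,000. The remaining share for the deceased Svea (₹30,000) is carried to the next generation.
That pool (₹30,000) is divided at the great-grandchildren's generation equally among Farrukh and Ximena: ₹15,000 each.

Farrukh receives ₹15,000.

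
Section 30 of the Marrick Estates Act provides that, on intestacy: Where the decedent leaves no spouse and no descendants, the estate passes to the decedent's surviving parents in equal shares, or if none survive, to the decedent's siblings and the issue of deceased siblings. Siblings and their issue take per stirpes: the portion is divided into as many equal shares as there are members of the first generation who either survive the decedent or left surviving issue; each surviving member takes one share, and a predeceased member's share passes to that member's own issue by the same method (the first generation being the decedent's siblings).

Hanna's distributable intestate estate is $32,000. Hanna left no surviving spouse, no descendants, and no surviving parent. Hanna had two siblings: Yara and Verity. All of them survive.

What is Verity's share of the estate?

The entire $32,000 passes to the siblings and their issue.
That amount ($32,000) is divided into 2 shares of $16,000: Yara and Verity each take $16,000.

Verity receives $16,000.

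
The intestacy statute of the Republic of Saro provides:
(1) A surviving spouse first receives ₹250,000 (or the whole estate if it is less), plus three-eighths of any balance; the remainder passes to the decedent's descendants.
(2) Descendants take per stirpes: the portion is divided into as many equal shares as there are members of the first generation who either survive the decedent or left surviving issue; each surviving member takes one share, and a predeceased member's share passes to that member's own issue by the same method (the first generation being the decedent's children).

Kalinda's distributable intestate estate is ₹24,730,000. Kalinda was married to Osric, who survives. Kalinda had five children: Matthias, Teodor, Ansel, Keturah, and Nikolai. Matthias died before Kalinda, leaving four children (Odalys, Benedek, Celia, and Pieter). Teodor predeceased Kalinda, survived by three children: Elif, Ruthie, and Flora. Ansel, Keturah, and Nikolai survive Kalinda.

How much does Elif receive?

Osric first takes ₹250,000, leaving a balance of ₹24,480,000. Osric then takes three-eighths of the balance (₹9,180,000), for a total of ₹9,430,000. The remaining ₹15,300,000 passes to the descendants.
The descendants' portion (₹15,300,000) is divided into 5 shares of ₹3,060,000: Ansel, Keturah, and Nikolai each take ₹3,060,000; Matthias's ₹3,060,000 share passes to Matthias's issue; Teodor's ₹3,060,000 share passes to Teodor's issue.
Matthias's share (₹3,060,000) is divided into 4 shares of ₹765,000: Odalys, Benedek, Celia, and Pieter each take ₹765,000.
Teodor's share (₹3,060,000) is divided into 3 shares of ₹1,020,000: Elif, Ruthie, and Flora each take ₹1,020,000.

Elif receives ₹1,020,000.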